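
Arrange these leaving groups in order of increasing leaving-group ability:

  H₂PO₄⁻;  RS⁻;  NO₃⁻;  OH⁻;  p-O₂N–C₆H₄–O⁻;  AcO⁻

OH⁻ < RS⁻ < p-O₂N–C₆H₄–O⁻ < AcO⁻ < H₂PO₄⁻ < NO₃⁻

Rank by basicity of the departing species: weakest base leaves most easily.
NO₃⁻: pKₐ(HNO₃) ≈ -1.3 — resonance-delocalised over three oxygens
H₂PO₄⁻: pKₐ(H₃PO₄) ≈ 2.1
AcO⁻: pKₐ(CH₃COOH) ≈ 4.8
p-O₂N–C₆H₄–O⁻: pKₐ(p-nitrophenol) ≈ 7.2
RS⁻: pKₐ(RSH (a thiol)) ≈ 10.5 — moderately basic; rarely leaves without activation
OH⁻: pKₐ(H₂O) ≈ 15.7
The question asks for worst first, so the sequence is read in increasing leaving-group ability.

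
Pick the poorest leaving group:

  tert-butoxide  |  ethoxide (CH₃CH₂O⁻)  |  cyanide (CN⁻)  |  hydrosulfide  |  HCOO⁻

tert-butoxide

Leaving-group ability tracks the stability of the departed species; conjugate-acid pKₐ is the usual yardstick (lower pKₐ → better LG).
HCOO⁻: pKₐ(HCOOH) ≈ 3.8
hydrosulfide: pKₐ(H₂S) ≈ 7
cyanide (CN⁻): pKₐ(HCN) ≈ 9.2
ethoxide (CH₃CH₂O⁻): pKₐ(CH₃CH₂OH) ≈ 16
tert-butoxide: pKₐ(t-BuOH) ≈ 18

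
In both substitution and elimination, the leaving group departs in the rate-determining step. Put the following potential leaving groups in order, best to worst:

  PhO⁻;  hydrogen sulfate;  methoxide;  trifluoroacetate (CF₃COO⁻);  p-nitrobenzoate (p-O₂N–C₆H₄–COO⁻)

hydrogen sulfate > trifluoroacetate (CF₃COO⁻) > p-nitrobenzoate (p-O₂N–C₆H₄–COO⁻) > PhO⁻ > methoxide

Leaving-group ability tracks the stability of the departed species; conjugate-acid pKₐ is the usual yardstick (lower pKₐ → better LG).
hydrogen sulfate: pKₐ(H₂SO₄) ≈ -3 — conjugate base of a strong mineral acid
trifluoroacetate (CF₃COO⁻): pKₐ(CF₃COOH) ≈ 0.2 — strongly electron-withdrawing CF₃ stabilises the carboxylate
p-nitrobenzoate (p-O₂N–C₆H₄–COO⁻): pKₐ(p-nitrobenzoic acid) ≈ 3.4 — electron-withdrawing nitro group stabilises the carboxylate
PhO⁻: pKₐ(C₆H₅OH (phenol)) ≈ 10 — resonance into the ring helps, but still a poor LG
methoxide: pKₐ(CH₃OH) ≈ 15.5 — strong base; alkoxides do not leave unassisted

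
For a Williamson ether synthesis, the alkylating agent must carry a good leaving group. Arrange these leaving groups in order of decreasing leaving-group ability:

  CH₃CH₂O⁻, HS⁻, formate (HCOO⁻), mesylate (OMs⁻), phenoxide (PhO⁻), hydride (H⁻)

Leaving-group ability tracks the stability of the departed species; conjugate-acid pKₐ is the usual yardstick (lower pKₐ → better LG).
mesylate (OMs⁻): pKₐ(CH₃SO₃H (MsOH)) ≈ -1.9 — resonance-delocalised alkanesulfonate
formate (HCOO⁻): pKₐ(HCOOH) ≈ 3.8 — resonance-stabilised carboxylate
HS⁻: pKₐ(H₂S) ≈ 7 — larger and more polarisable than the oxygen analogue
phenoxide (PhO⁻): pKₐ(C₆H₅OH (phenol)) ≈ 10 — resonance into the ring helps, but still a poor LG
CH₃CH₂O⁻: pKₐ(CH₃CH₂OH) ≈ 16 — strong base; alkoxides do not leave unassisted
hydride (H⁻): pKₐ(H₂) ≈ 36 — extremely strong base; leaves only in special hydride-transfer contexts

mesylate (OMs⁻) > formate (HCOO⁻) > HS⁻ > phenoxide (PhO⁻) > CH₃CH₂O⁻ > hydride (H⁻)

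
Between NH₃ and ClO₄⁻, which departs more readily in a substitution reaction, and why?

ClO₄⁻

ClO₄⁻ is the better leaving group.
pKₐ(HClO₄) ≈ -10 versus pKₐ(NH₄⁺) ≈ 9.2: ClO₄⁻ is the much weaker base.
Extremely weak base; rarely used for safety reasons.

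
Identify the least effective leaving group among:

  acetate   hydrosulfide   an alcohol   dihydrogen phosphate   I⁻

A good leaving group is a weak base: the lower the pKₐ of its conjugate acid, the more readily it departs.
I⁻: pKₐ(HI) ≈ -10
an alcohol: pKₐ(R'OH₂⁺) ≈ -2.4
dihydrogen phosphate: pKₐ(H₃PO₄) ≈ 2.1
acetate: pKₐ(CH₃COOH) ≈ 4.8
hydrosulfide: pKₐ(H₂S) ≈ 7

hydrosulfide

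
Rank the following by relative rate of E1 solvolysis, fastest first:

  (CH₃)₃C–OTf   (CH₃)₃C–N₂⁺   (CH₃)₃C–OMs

(CH₃)₃C–N₂⁺ > (CH₃)₃C–OTf > (CH₃)₃C–OMs

Same R in every case — rank the leaving groups.
Leaving-group ability tracks the stability of the departed species; conjugate-acid pKₐ is the usual yardstick (lower pKₐ → better LG).
(CH₃)₃C–N₂⁺ loses N₂: no meaningful conjugate acid; N₂ departs as an exceptionally stable neutral molecule
(CH₃)₃C–OTf loses OTf⁻: pKₐ(CF₃SO₃H (triflic acid)) ≈ -14
(CH₃)₃C–OMs loses OMs⁻: pKₐ(CH₃SO₃H (MsOH)) ≈ -1.9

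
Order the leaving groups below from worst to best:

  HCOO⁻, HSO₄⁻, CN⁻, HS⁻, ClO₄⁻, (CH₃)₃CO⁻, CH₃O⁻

(CH₃)₃CO⁻ < CH₃O⁻ < CN⁻ < HS⁻ < HCOO⁻ < HSO₄⁻ < ClO₄⁻

A good leaving group is a weak base: the lower the pKₐ of its conjugate acid, the more readily it departs.
ClO₄⁻: pKₐ(HClO₄) ≈ -10
HSO₄⁻: pKₐ(H₂SO₄) ≈ -3 — conjugate base of a strong mineral acid
HCOO⁻: pKₐ(HCOOH) ≈ 3.8
HS⁻: pKₐ(H₂S) ≈ 7
CN⁻: pKₐ(HCN) ≈ 9.2
CH₃O⁻: pKₐ(CH₃OH) ≈ 15.5
(CH₃)₃CO⁻: pKₐ(t-BuOH) ≈ 18
Listed from poorest to best leaving group as asked.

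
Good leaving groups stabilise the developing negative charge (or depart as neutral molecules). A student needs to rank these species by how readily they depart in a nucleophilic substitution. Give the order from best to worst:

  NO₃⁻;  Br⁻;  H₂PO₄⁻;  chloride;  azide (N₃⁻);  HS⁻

Br⁻ > chloride > NO₃⁻ > H₂PO₄⁻ > azide (N₃⁻) > HS⁻

Rank by basicity of the departing species: weakest base leaves most easily.
Br⁻: pKₐ(HBr) ≈ -9
chloride: pKₐ(HCl) ≈ -7 — moderately weak base
NO₃⁻: pKₐ(HNO₃) ≈ -1.3
H₂PO₄⁻: pKₐ(H₃PO₄) ≈ 2.1 — moderate base; biological leaving group after further activation
azide (N₃⁻): pKₐ(HN₃) ≈ 4.7
HS⁻: pKₐ(H₂S) ≈ 7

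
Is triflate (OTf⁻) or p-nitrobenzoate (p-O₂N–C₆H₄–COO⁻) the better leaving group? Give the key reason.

triflate (OTf⁻) is the better leaving group.
pKₐ(CF₃SO₃H (triflic acid)) ≈ -14 versus pKₐ(p-nitrobenzoic acid) ≈ 3.4: triflate (OTf⁻) is the much weaker base.
Charge spread over three oxygens and a CF₃ group; the premier leaving group in synthesis.

triflate (OTf⁻)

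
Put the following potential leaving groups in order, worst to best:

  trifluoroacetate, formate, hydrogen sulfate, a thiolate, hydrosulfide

Leaving-group ability tracks the stability of the departed species; conjugate-acid pKₐ is the usual yardstick (lower pKₐ → better LG).
hydrogen sulfate: pKₐ(H₂SO₄) ≈ -3
trifluoroacetate: pKₐ(CF₃COOH) ≈ 0.2
formate: pKₐ(HCOOH) ≈ 3.8
hydrosulfide: pKₐ(H₂S) ≈ 7
a thiolate: pKₐ(RSH (a thiol)) ≈ 10.5
The question asks for worst first, so the sequence is read in increasing leaving-group ability.

a thiolate < hydrosulfide < formate < trifluoroacetate < hydrogen sulfate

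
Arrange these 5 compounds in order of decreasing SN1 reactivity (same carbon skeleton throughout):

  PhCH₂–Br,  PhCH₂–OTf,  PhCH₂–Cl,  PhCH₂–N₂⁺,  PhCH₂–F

PhCH₂–N₂⁺ > PhCH₂–OTf > PhCH₂–Br > PhCH₂–Cl > PhCH₂–F

With the same alkyl group throughout, only the leaving group differentiates the rates.
The more stable X⁻ (or X) is on its own — i.e. the weaker a base it is — the better a leaving group it makes.
PhCH₂–N₂⁺ loses N₂: no meaningful conjugate acid; N₂ departs as an exceptionally stable neutral molecule
PhCH₂–OTf loses OTf⁻: pKₐ(CF₃SO₃H (triflic acid)) ≈ -14
PhCH₂–Br loses Br⁻: pKₐ(HBr) ≈ -9
PhCH₂–Cl loses Cl⁻: pKₐ(HCl) ≈ -7
PhCH₂–F loses F⁻: pKₐ(HF) ≈ 3.2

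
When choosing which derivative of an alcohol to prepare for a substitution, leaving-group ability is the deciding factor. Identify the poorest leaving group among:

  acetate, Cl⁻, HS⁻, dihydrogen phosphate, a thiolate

Rank by basicity of the departing species: weakest base leaves most easily.
Cl⁻: pKₐ(HCl) ≈ -7
dihydrogen phosphate: pKₐ(H₃PO₄) ≈ 2.1
acetate: pKₐ(CH₃COOH) ≈ 4.8
HS⁻: pKₐ(H₂S) ≈ 7
a thiolate: pKₐ(RSH (a thiol)) ≈ 10.5

a thiolate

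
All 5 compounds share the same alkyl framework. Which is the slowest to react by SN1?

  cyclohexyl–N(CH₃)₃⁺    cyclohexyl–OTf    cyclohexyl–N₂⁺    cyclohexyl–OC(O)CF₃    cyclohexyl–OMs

Same R in every case — rank the leaving groups.
The more stable X⁻ (or X) is on its own — i.e. the weaker a base it is — the better a leaving group it makes.
cyclohexyl–N₂⁺ loses N₂: no meaningful conjugate acid; N₂ departs as an exceptionally stable neutral molecule
cyclohexyl–OTf loses OTf⁻: pKₐ(CF₃SO₃H (triflic acid)) ≈ -14
cyclohexyl–OMs loses OMs⁻: pKₐ(CH₃SO₃H (MsOH)) ≈ -1.9
cyclohexyl–OC(O)CF₃ loses CF₃COO⁻: pKₐ(CF₃COOH) ≈ 0.2
cyclohexyl–N(CH₃)₃⁺ loses NR'₃: pKₐ(R'₃NH⁺) ≈ 10.7

cyclohexyl–N(CH₃)₃⁺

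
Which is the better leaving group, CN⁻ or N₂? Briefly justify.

N₂ is the better leaving group.
N₂ is the ultimate leaving group — it departs as an exceptionally stable neutral molecule, whereas CN⁻ (pKₐ(HCN) ≈ 9.2) is far more basic.

N₂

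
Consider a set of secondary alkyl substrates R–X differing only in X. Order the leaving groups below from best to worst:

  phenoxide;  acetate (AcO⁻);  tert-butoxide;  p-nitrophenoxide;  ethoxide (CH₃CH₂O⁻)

acetate (AcO⁻) > p-nitrophenoxide > phenoxide > ethoxide (CH₃CH₂O⁻) > tert-butoxide

Rank by basicity of the departing species: weakest base leaves most easily.
acetate (AcO⁻): pKₐ(CH₃COOH) ≈ 4.8
p-nitrophenoxide: pKₐ(p-nitrophenol) ≈ 7.2
phenoxide: pKₐ(C₆H₅OH (phenol)) ≈ 10
ethoxide (CH₃CH₂O⁻): pKₐ(CH₃CH₂OH) ≈ 16
tert-butoxide: pKₐ(t-BuOH) ≈ 18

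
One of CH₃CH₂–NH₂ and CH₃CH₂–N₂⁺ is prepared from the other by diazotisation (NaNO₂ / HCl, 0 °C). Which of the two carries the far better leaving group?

From CH₃CH₂–NH₂ the departing group would be NH₂⁻ (pKₐ(NH₃) ≈ 38). Extremely strong base; never a leaving group.
From CH₃CH₂–N₂⁺ the leaving group is N₂ (no meaningful conjugate acid; N₂ departs as an exceptionally stable neutral molecule).
Diazotisation (NaNO₂ / HCl, 0 °C) works by generating a diazonium salt that expels N₂, making CH₃CH₂–N₂⁺ enormously more reactive.

CH₃CH₂–N₂⁺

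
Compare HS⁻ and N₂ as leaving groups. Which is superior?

N₂

N₂ is the better leaving group.
N₂ is the ultimate leaving group — it departs as an exceptionally stable neutral molecule, whereas HS⁻ (pKₐ(H₂S) ≈ 7) is far more basic.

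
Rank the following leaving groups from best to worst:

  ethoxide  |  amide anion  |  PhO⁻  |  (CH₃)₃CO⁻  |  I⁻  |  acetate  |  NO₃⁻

I⁻ > NO₃⁻ > acetate > PhO⁻ > ethoxide > (CH₃)₃CO⁻ > amide anion

The more stable X⁻ (or X) is on its own — i.e. the weaker a base it is — the better a leaving group it makes.
I⁻: pKₐ(HI) ≈ -10
NO₃⁻: pKₐ(HNO₃) ≈ -1.3
acetate: pKₐ(CH₃COOH) ≈ 4.8
PhO⁻: pKₐ(C₆H₅OH (phenol)) ≈ 10
ethoxide: pKₐ(CH₃CH₂OH) ≈ 16
(CH₃)₃CO⁻: pKₐ(t-BuOH) ≈ 18
amide anion: pKₐ(NH₃) ≈ 38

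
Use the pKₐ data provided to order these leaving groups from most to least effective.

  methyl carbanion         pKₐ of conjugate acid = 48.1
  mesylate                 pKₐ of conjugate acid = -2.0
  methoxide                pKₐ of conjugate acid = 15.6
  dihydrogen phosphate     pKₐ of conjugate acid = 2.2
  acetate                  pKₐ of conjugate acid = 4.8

Lower conjugate-acid pKₐ ⇒ weaker base ⇒ better leaving group.
Sorting by the given values: mesylate (-2.0), dihydrogen phosphate (2.2), acetate (4.8), methoxide (15.6), methyl carbanion (48.1).

mesylate > dihydrogen phosphate > acetate > methoxide > methyl carbanion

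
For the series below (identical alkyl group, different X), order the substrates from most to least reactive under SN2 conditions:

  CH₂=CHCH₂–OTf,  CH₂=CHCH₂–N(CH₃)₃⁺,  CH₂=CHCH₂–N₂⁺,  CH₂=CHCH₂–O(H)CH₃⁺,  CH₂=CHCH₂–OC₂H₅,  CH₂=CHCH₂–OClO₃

CH₂=CHCH₂–N₂⁺ > CH₂=CHCH₂–OTf > CH₂=CHCH₂–OClO₃ > CH₂=CHCH₂–O(H)CH₃⁺ > CH₂=CHCH₂–N(CH₃)₃⁺ > CH₂=CHCH₂–OC₂H₅

With the same alkyl group throughout, only the leaving group differentiates the rates.
The more stable X⁻ (or X) is on its own — i.e. the weaker a base it is — the better a leaving group it makes.
CH₂=CHCH₂–N₂⁺ loses N₂: no meaningful conjugate acid; N₂ departs as an exceptionally stable neutral molecule
CH₂=CHCH₂–OTf loses OTf⁻: pKₐ(CF₃SO₃H (triflic acid)) ≈ -14
CH₂=CHCH₂–OClO₃ loses ClO₄⁻: pKₐ(HClO₄) ≈ -10
CH₂=CHCH₂–O(H)CH₃⁺ loses R'OH: pKₐ(R'OH₂⁺) ≈ -2.4
CH₂=CHCH₂–N(CH₃)₃⁺ loses NR'₃: pKₐ(R'₃NH⁺) ≈ 10.7
CH₂=CHCH₂–OC₂H₅ loses CH₃CH₂O⁻: pKₐ(CH₃CH₂OH) ≈ 16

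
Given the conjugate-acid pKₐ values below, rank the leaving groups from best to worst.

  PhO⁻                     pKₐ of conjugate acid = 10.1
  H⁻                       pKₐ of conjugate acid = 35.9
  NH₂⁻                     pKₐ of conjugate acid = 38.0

Lower conjugate-acid pKₐ ⇒ weaker base ⇒ better leaving group.
Sorting by the given values: PhO⁻ (10.1), H⁻ (35.9), NH₂⁻ (38.0).

PhO⁻ > H⁻ > NH₂⁻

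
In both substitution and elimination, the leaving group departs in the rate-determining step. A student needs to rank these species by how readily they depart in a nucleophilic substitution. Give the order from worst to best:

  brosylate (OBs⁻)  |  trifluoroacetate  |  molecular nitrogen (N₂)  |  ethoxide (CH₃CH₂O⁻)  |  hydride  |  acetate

hydride < ethoxide (CH₃CH₂O⁻) < acetate < trifluoroacetate < brosylate (OBs⁻) < molecular nitrogen (N₂)

Leaving-group ability tracks the stability of the departed species; conjugate-acid pKₐ is the usual yardstick (lower pKₐ → better LG).
molecular nitrogen (N₂): no meaningful conjugate acid; N₂ departs as an exceptionally stable neutral molecule
brosylate (OBs⁻): pKₐ(p-BrC₆H₄SO₃H) ≈ -2.8
trifluoroacetate: pKₐ(CF₃COOH) ≈ 0.2
acetate: pKₐ(CH₃COOH) ≈ 4.8
ethoxide (CH₃CH₂O⁻): pKₐ(CH₃CH₂OH) ≈ 16 — strong base; alkoxides do not leave unassisted
hydride: pKₐ(H₂) ≈ 36
Reversing gives the worst-to-best order requested.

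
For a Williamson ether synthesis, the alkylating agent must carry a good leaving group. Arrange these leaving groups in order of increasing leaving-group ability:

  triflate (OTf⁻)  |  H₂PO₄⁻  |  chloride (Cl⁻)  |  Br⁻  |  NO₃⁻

H₂PO₄⁻ < NO₃⁻ < chloride (Cl⁻) < Br⁻ < triflate (OTf⁻)

A good leaving group is a weak base: the lower the pKₐ of its conjugate acid, the more readily it departs.
triflate (OTf⁻): pKₐ(CF₃SO₃H (triflic acid)) ≈ -14
Br⁻: pKₐ(HBr) ≈ -9
chloride (Cl⁻): pKₐ(HCl) ≈ -7
NO₃⁻: pKₐ(HNO₃) ≈ -1.3
H₂PO₄⁻: pKₐ(H₃PO₄) ≈ 2.1
Listed from poorest to best leaving group as asked.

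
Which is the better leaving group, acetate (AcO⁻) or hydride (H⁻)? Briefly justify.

acetate (AcO⁻)

acetate (AcO⁻) is the better leaving group.
pKₐ(CH₃COOH) ≈ 4.8 versus pKₐ(H₂) ≈ 36: acetate (AcO⁻) is the much weaker base.
Resonance-stabilised but still a weak base.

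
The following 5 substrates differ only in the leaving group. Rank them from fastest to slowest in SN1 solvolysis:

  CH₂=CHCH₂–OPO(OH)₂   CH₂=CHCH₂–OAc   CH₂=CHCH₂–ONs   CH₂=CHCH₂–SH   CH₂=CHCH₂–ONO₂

With the same alkyl group throughout, only the leaving group differentiates the rates.
The more stable X⁻ (or X) is on its own — i.e. the weaker a base it is — the better a leaving group it makes.
CH₂=CHCH₂–ONs loses ONs⁻: pKₐ(p-O₂NC₆H₄SO₃H) ≈ -3.5
CH₂=CHCH₂–ONO₂ loses NO₃⁻: pKₐ(HNO₃) ≈ -1.3
CH₂=CHCH₂–OPO(OH)₂ loses H₂PO₄⁻: pKₐ(H₃PO₄) ≈ 2.1
CH₂=CHCH₂–OAc loses AcO⁻: pKₐ(CH₃COOH) ≈ 4.8
CH₂=CHCH₂–SH loses HS⁻: pKₐ(H₂S) ≈ 7

CH₂=CHCH₂–ONs > CH₂=CHCH₂–ONO₂ > CH₂=CHCH₂–OPO(OH)₂ > CH₂=CHCH₂–OAc > CH₂=CHCH₂–SH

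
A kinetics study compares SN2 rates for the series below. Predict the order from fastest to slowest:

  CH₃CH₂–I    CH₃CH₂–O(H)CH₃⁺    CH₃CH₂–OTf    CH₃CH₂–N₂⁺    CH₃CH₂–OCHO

Same R in every case — rank the leaving groups.
The more stable X⁻ (or X) is on its own — i.e. the weaker a base it is — the better a leaving group it makes.
CH₃CH₂–N₂⁺ loses N₂: no meaningful conjugate acid; N₂ departs as an exceptionally stable neutral molecule
CH₃CH₂–OTf loses OTf⁻: pKₐ(CF₃SO₃H (triflic acid)) ≈ -14
CH₃CH₂–I loses I⁻: pKₐ(HI) ≈ -10
CH₃CH₂–O(H)CH₃⁺ loses R'OH: pKₐ(R'OH₂⁺) ≈ -2.4
CH₃CH₂–OCHO loses HCOO⁻: pKₐ(HCOOH) ≈ 3.8

CH₃CH₂–N₂⁺ > CH₃CH₂–OTf > CH₃CH₂–I > CH₃CH₂–O(H)CH₃⁺ > CH₃CH₂–OCHO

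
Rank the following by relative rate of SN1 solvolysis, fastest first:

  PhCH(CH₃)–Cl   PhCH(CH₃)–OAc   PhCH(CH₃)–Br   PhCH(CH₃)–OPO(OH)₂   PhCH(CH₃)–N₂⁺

Same R in every case — rank the leaving groups.
Rank by basicity of the departing species: weakest base leaves most easily.
PhCH(CH₃)–N₂⁺ loses N₂: no meaningful conjugate acid; N₂ departs as an exceptionally stable neutral molecule
PhCH(CH₃)–Br loses Br⁻: pKₐ(HBr) ≈ -9
PhCH(CH₃)–Cl loses Cl⁻: pKₐ(HCl) ≈ -7
PhCH(CH₃)–OPO(OH)₂ loses H₂PO₄⁻: pKₐ(H₃PO₄) ≈ 2.1
PhCH(CH₃)–OAc loses AcO⁻: pKₐ(CH₃COOH) ≈ 4.8

PhCH(CH₃)–N₂⁺ > PhCH(CH₃)–Br > PhCH(CH₃)–Cl > PhCH(CH₃)–OPO(OH)₂ > PhCH(CH₃)–OAc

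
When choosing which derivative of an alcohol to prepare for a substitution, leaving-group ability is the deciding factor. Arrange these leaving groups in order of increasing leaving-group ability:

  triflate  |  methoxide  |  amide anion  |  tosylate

The more stable X⁻ (or X) is on its own — i.e. the weaker a base it is — the better a leaving group it makes.
triflate: pKₐ(CF₃SO₃H (triflic acid)) ≈ -14 — charge spread over three oxygens and a CF₃ group; the premier leaving group in synthesis
tosylate: pKₐ(p-CH₃C₆H₄SO₃H (TsOH)) ≈ -2.8
methoxide: pKₐ(CH₃OH) ≈ 15.5
amide anion: pKₐ(NH₃) ≈ 38 — extremely strong base; never a leaving group
Reversing gives the worst-to-best order requested.

amide anion < methoxide < tosylate < triflate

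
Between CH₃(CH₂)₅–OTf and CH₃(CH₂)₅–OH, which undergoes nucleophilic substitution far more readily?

From CH₃(CH₂)₅–OH the departing group would be OH⁻ (pKₐ(H₂O) ≈ 15.7). Strong base; essentially never leaves without prior activation.
From CH₃(CH₂)₅–OTf the leaving group is OTf⁻ (pKₐ(CF₃SO₃H (triflic acid)) ≈ -14). Charge spread over three oxygens and a CF₃ group; the premier leaving group in synthesis.
(In practice CH₃(CH₂)₅–OTf is made from CH₃(CH₂)₅–OH by treatment with Tf₂O / 2,6-lutidine, converting the hydroxyl into a triflate.)

CH₃(CH₂)₅–OTf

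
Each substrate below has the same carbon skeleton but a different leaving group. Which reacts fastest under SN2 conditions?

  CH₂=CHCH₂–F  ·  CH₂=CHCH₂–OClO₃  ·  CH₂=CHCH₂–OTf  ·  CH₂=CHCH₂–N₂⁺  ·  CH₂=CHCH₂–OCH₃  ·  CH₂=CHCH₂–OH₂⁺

CH₂=CHCH₂–N₂⁺

The skeletons are identical, so relative rate is governed entirely by leaving-group ability.
Leaving-group ability tracks the stability of the departed species; conjugate-acid pKₐ is the usual yardstick (lower pKₐ → better LG).
CH₂=CHCH₂–N₂⁺ loses N₂: no meaningful conjugate acid; N₂ departs as an exceptionally stable neutral molecule
CH₂=CHCH₂–OTf loses OTf⁻: pKₐ(CF₃SO₃H (triflic acid)) ≈ -14
CH₂=CHCH₂–OClO₃ loses ClO₄⁻: pKₐ(HClO₄) ≈ -10
CH₂=CHCH₂–OH₂⁺ loses H₂O: pKₐ(H₃O⁺) ≈ -1.7
CH₂=CHCH₂–F loses F⁻: pKₐ(HF) ≈ 3.2
CH₂=CHCH₂–OCH₃ loses CH₃O⁻: pKₐ(CH₃OH) ≈ 15.5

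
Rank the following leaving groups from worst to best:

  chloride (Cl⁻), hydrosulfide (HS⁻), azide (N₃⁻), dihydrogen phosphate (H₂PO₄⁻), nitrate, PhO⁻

chloride (Cl⁻): pKₐ(HCl) ≈ -7
nitrate: pKₐ(HNO₃) ≈ -1.3
dihydrogen phosphate (H₂PO₄⁻): pKₐ(H₃PO₄) ≈ 2.1
azide (N₃⁻): pKₐ(HN₃) ≈ 4.7
hydrosulfide (HS⁻): pKₐ(H₂S) ≈ 7
PhO⁻: pKₐ(C₆H₅OH (phenol)) ≈ 10
Listed from poorest to best leaving group as asked.

PhO⁻ < hydrosulfide (HS⁻) < azide (N₃⁻) < dihydrogen phosphate (H₂PO₄⁻) < nitrate < chloride (Cl⁻)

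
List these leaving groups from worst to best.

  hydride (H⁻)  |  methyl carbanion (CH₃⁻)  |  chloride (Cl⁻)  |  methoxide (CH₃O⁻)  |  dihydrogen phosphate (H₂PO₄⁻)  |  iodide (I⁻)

methyl carbanion (CH₃⁻) < hydride (H⁻) < methoxide (CH₃O⁻) < dihydrogen phosphate (H₂PO₄⁻) < chloride (Cl⁻) < iodide (I⁻)

A good leaving group is a weak base: the lower the pKₐ of its conjugate acid, the more readily it departs.
iodide (I⁻): pKₐ(HI) ≈ -10 — large, highly polarisable; very weak base
chloride (Cl⁻): pKₐ(HCl) ≈ -7 — moderately weak base
dihydrogen phosphate (H₂PO₄⁻): pKₐ(H₃PO₄) ≈ 2.1
methoxide (CH₃O⁻): pKₐ(CH₃OH) ≈ 15.5 — strong base; alkoxides do not leave unassisted
hydride (H⁻): pKₐ(H₂) ≈ 36 — extremely strong base; leaves only in special hydride-transfer contexts
methyl carbanion (CH₃⁻): pKₐ(CH₄) ≈ 48 — unstabilised carbanion; the worst conceivable leaving group
The question asks for worst first, so the sequence is read in increasing leaving-group ability.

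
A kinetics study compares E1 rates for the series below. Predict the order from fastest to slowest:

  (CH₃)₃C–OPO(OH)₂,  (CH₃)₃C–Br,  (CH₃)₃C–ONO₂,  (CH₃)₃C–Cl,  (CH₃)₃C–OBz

(CH₃)₃C–Br > (CH₃)₃C–Cl > (CH₃)₃C–ONO₂ > (CH₃)₃C–OPO(OH)₂ > (CH₃)₃C–OBz

Identical carbon frameworks mean the comparison reduces to leaving-group quality.
A good leaving group is a weak base: the lower the pKₐ of its conjugate acid, the more readily it departs.
(CH₃)₃C–Br loses Br⁻: pKₐ(HBr) ≈ -9
(CH₃)₃C–Cl loses Cl⁻: pKₐ(HCl) ≈ -7
(CH₃)₃C–ONO₂ loses NO₃⁻: pKₐ(HNO₃) ≈ -1.3
(CH₃)₃C–OPO(OH)₂ loses H₂PO₄⁻: pKₐ(H₃PO₄) ≈ 2.1
(CH₃)₃C–OBz loses PhCOO⁻: pKₐ(C₆H₅COOH) ≈ 4.2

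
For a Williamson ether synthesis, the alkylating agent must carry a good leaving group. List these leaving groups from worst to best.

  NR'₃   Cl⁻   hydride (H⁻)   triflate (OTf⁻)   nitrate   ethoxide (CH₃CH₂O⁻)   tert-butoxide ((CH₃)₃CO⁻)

Rank by basicity of the departing species: weakest base leaves most easily.
triflate (OTf⁻): pKₐ(CF₃SO₃H (triflic acid)) ≈ -14
Cl⁻: pKₐ(HCl) ≈ -7
nitrate: pKₐ(HNO₃) ≈ -1.3
NR'₃: pKₐ(R'₃NH⁺) ≈ 10.7
ethoxide (CH₃CH₂O⁻): pKₐ(CH₃CH₂OH) ≈ 16
tert-butoxide ((CH₃)₃CO⁻): pKₐ(t-BuOH) ≈ 18
hydride (H⁻): pKₐ(H₂) ≈ 36
The question asks for worst first, so the sequence is read in increasing leaving-group ability.

hydride (H⁻) < tert-butoxide ((CH₃)₃CO⁻) < ethoxide (CH₃CH₂O⁻) < NR'₃ < nitrate < Cl⁻ < triflate (OTf⁻)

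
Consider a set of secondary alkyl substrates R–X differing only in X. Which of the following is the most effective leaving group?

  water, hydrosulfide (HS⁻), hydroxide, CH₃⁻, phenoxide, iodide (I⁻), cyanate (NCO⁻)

iodide (I⁻): pKₐ(HI) ≈ -10
water: pKₐ(H₃O⁺) ≈ -1.7
cyanate (NCO⁻): pKₐ(HOCN) ≈ 3.5
hydrosulfide (HS⁻): pKₐ(H₂S) ≈ 7
phenoxide: pKₐ(C₆H₅OH (phenol)) ≈ 10
hydroxide: pKₐ(H₂O) ≈ 15.7
CH₃⁻: pKₐ(CH₄) ≈ 48

iodide (I⁻)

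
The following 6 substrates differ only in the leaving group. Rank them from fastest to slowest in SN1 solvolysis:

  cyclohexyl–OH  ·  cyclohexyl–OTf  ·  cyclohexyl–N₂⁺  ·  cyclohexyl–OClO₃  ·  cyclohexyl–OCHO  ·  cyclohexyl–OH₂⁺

cyclohexyl–N₂⁺ > cyclohexyl–OTf > cyclohexyl–OClO₃ > cyclohexyl–OH₂⁺ > cyclohexyl–OCHO > cyclohexyl–OH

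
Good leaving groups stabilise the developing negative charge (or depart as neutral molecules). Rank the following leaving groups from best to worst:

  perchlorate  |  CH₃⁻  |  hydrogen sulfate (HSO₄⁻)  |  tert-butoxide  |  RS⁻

perchlorate > hydrogen sulfate (HSO₄⁻) > RS⁻ > tert-butoxide > CH₃⁻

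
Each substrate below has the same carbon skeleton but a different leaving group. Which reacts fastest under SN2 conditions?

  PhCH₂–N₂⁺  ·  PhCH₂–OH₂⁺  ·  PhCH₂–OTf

PhCH₂–N₂⁺

Same R in every case — rank the leaving groups.
The more stable X⁻ (or X) is on its own — i.e. the weaker a base it is — the better a leaving group it makes.
PhCH₂–N₂⁺ loses N₂: no meaningful conjugate acid; N₂ departs as an exceptionally stable neutral molecule
PhCH₂–OTf loses OTf⁻: pKₐ(CF₃SO₃H (triflic acid)) ≈ -14
PhCH₂–OH₂⁺ loses H₂O: pKₐ(H₃O⁺) ≈ -1.7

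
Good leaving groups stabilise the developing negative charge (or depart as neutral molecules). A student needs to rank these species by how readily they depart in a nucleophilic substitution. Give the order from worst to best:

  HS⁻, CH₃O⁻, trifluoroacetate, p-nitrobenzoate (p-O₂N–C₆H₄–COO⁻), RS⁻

A good leaving group is a weak base: the lower the pKₐ of its conjugate acid, the more readily it departs.
trifluoroacetate: pKₐ(CF₃COOH) ≈ 0.2
p-nitrobenzoate (p-O₂N–C₆H₄–COO⁻): pKₐ(p-nitrobenzoic acid) ≈ 3.4
HS⁻: pKₐ(H₂S) ≈ 7 — larger and more polarisable than the oxygen analogue
RS⁻: pKₐ(RSH (a thiol)) ≈ 10.5
CH₃O⁻: pKₐ(CH₃OH) ≈ 15.5 — strong base; alkoxides do not leave unassisted
The question asks for worst first, so the sequence is read in increasing leaving-group ability.

CH₃O⁻ < RS⁻ < HS⁻ < p-nitrobenzoate (p-O₂N–C₆H₄–COO⁻) < trifluoroacetate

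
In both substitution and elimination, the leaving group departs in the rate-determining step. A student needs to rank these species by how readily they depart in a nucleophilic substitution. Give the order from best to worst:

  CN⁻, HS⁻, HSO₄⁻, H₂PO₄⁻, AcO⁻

The more stable X⁻ (or X) is on its own — i.e. the weaker a base it is — the better a leaving group it makes.
HSO₄⁻: pKₐ(H₂SO₄) ≈ -3
H₂PO₄⁻: pKₐ(H₃PO₄) ≈ 2.1 — moderate base; biological leaving group after further activation
AcO⁻: pKₐ(CH₃COOH) ≈ 4.8
HS⁻: pKₐ(H₂S) ≈ 7 — larger and more polarisable than the oxygen analogue
CN⁻: pKₐ(HCN) ≈ 9.2 — sp carbon stabilises the charge somewhat, but still a poor LG

HSO₄⁻ > H₂PO₄⁻ > AcO⁻ > HS⁻ > CN⁻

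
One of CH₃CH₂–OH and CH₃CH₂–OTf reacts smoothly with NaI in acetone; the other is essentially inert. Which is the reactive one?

From CH₃CH₂–OH the departing group would be OH⁻ (pKₐ(H₂O) ≈ 15.7). Strong base; essentially never leaves without prior activation.
From CH₃CH₂–OTf the leaving group is OTf⁻ (pKₐ(CF₃SO₃H (triflic acid)) ≈ -14). Charge spread over three oxygens and a CF₃ group; the premier leaving group in synthesis.
(In practice CH₃CH₂–OTf is made from CH₃CH₂–OH by treatment with Tf₂O / 2,6-lutidine, converting the hydroxyl into a triflate.)

CH₃CH₂–OTf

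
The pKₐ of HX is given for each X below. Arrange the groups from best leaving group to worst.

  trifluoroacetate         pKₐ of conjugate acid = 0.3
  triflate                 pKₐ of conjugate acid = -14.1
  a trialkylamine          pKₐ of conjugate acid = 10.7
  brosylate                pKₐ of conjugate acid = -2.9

triflate > brosylate > trifluoroacetate > a trialkylamine

Lower conjugate-acid pKₐ ⇒ weaker base ⇒ better leaving group.
Sorting by the given values: triflate (-14.1), brosylate (-2.9), trifluoroacetate (0.3), a trialkylamine (10.7).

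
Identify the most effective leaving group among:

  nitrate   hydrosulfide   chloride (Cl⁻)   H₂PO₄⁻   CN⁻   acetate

A good leaving group is a weak base: the lower the pKₐ of its conjugate acid, the more readily it departs.
chloride (Cl⁻): pKₐ(HCl) ≈ -7
nitrate: pKₐ(HNO₃) ≈ -1.3
H₂PO₄⁻: pKₐ(H₃PO₄) ≈ 2.1
acetate: pKₐ(CH₃COOH) ≈ 4.8
hydrosulfide: pKₐ(H₂S) ≈ 7
CN⁻: pKₐ(HCN) ≈ 9.2

chloride (Cl⁻)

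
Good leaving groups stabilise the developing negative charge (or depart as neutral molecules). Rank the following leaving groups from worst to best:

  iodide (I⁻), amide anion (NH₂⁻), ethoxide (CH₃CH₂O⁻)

amide anion (NH₂⁻) < ethoxide (CH₃CH₂O⁻) < iodide (I⁻)

A good leaving group is a weak base: the lower the pKₐ of its conjugate acid, the more readily it departs.
iodide (I⁻): pKₐ(HI) ≈ -10 — large, highly polarisable; very weak base
ethoxide (CH₃CH₂O⁻): pKₐ(CH₃CH₂OH) ≈ 16 — strong base; alkoxides do not leave unassisted
amide anion (NH₂⁻): pKₐ(NH₃) ≈ 38
Listed from poorest to best leaving group as asked.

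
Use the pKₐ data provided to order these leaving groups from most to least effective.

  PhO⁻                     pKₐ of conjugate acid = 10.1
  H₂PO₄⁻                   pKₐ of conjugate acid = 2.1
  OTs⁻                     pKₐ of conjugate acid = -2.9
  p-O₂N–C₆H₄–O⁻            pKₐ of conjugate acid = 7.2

Lower conjugate-acid pKₐ ⇒ weaker base ⇒ better leaving group.
Sorting by the given values: OTs⁻ (-2.9), H₂PO₄⁻ (2.1), p-O₂N–C₆H₄–O⁻ (7.2), PhO⁻ (10.1).

OTs⁻ > H₂PO₄⁻ > p-O₂N–C₆H₄–O⁻ > PhO⁻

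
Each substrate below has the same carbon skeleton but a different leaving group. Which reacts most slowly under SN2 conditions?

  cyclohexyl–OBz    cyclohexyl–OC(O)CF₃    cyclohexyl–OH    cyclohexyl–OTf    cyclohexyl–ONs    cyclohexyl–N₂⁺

cyclohexyl–OH

Identical carbon frameworks mean the comparison reduces to leaving-group quality.
Leaving-group ability tracks the stability of the departed species; conjugate-acid pKₐ is the usual yardstick (lower pKₐ → better LG).
cyclohexyl–N₂⁺ loses N₂: no meaningful conjugate acid; N₂ departs as an exceptionally stable neutral molecule
cyclohexyl–OTf loses OTf⁻: pKₐ(CF₃SO₃H (triflic acid)) ≈ -14
cyclohexyl–ONs loses ONs⁻: pKₐ(p-O₂NC₆H₄SO₃H) ≈ -3.5
cyclohexyl–OC(O)CF₃ loses CF₃COO⁻: pKₐ(CF₃COOH) ≈ 0.2
cyclohexyl–OBz loses PhCOO⁻: pKₐ(C₆H₅COOH) ≈ 4.2
cyclohexyl–OH loses OH⁻: pKₐ(H₂O) ≈ 15.7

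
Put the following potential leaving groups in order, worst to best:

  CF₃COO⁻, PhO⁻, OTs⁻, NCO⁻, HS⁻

PhO⁻ < HS⁻ < NCO⁻ < CF₃COO⁻ < OTs⁻

A good leaving group is a weak base: the lower the pKₐ of its conjugate acid, the more readily it departs.
OTs⁻: pKₐ(p-CH₃C₆H₄SO₃H (TsOH)) ≈ -2.8
CF₃COO⁻: pKₐ(CF₃COOH) ≈ 0.2 — strongly electron-withdrawing CF₃ stabilises the carboxylate
NCO⁻: pKₐ(HOCN) ≈ 3.5
HS⁻: pKₐ(H₂S) ≈ 7 — larger and more polarisable than the oxygen analogue
PhO⁻: pKₐ(C₆H₅OH (phenol)) ≈ 10 — resonance into the ring helps, but still a poor LG
Reversing gives the worst-to-best order requested.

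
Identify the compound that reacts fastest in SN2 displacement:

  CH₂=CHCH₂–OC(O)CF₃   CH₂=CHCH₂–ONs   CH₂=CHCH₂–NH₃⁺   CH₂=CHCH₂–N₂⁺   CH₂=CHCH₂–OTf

CH₂=CHCH₂–N₂⁺

Same R in every case — rank the leaving groups.
The more stable X⁻ (or X) is on its own — i.e. the weaker a base it is — the better a leaving group it makes.
CH₂=CHCH₂–N₂⁺ loses N₂: no meaningful conjugate acid; N₂ departs as an exceptionally stable neutral molecule
CH₂=CHCH₂–OTf loses OTf⁻: pKₐ(CF₃SO₃H (triflic acid)) ≈ -14
CH₂=CHCH₂–ONs loses ONs⁻: pKₐ(p-O₂NC₆H₄SO₃H) ≈ -3.5
CH₂=CHCH₂–OC(O)CF₃ loses CF₃COO⁻: pKₐ(CF₃COOH) ≈ 0.2
CH₂=CHCH₂–NH₃⁺ loses NH₃: pKₐ(NH₄⁺) ≈ 9.2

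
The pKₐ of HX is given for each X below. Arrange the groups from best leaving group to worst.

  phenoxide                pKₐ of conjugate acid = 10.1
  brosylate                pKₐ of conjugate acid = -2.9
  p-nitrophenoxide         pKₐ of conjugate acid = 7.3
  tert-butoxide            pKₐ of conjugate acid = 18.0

Lower conjugate-acid pKₐ ⇒ weaker base ⇒ better leaving group.
Sorting by the given values: brosylate (-2.9), p-nitrophenoxide (7.3), phenoxide (10.1), tert-butoxide (18.0).

brosylate > p-nitrophenoxide > phenoxide > tert-butoxide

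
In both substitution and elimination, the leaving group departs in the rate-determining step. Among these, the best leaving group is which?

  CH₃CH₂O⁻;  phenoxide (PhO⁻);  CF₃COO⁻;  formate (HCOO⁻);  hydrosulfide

CF₃COO⁻

CF₃COO⁻: pKₐ(CF₃COOH) ≈ 0.2
formate (HCOO⁻): pKₐ(HCOOH) ≈ 3.8
hydrosulfide: pKₐ(H₂S) ≈ 7
phenoxide (PhO⁻): pKₐ(C₆H₅OH (phenol)) ≈ 10
CH₃CH₂O⁻: pKₐ(CH₃CH₂OH) ≈ 16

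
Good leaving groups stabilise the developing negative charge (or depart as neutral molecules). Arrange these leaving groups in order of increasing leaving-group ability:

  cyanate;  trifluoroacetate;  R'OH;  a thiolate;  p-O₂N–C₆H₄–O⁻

a thiolate < p-O₂N–C₆H₄–O⁻ < cyanate < trifluoroacetate < R'OH

The more stable X⁻ (or X) is on its own — i.e. the weaker a base it is — the better a leaving group it makes.
R'OH: pKₐ(R'OH₂⁺) ≈ -2.4
trifluoroacetate: pKₐ(CF₃COOH) ≈ 0.2 — strongly electron-withdrawing CF₃ stabilises the carboxylate
cyanate: pKₐ(HOCN) ≈ 3.5 — resonance between N and O
p-O₂N–C₆H₄–O⁻: pKₐ(p-nitrophenol) ≈ 7.2 — nitro group delocalises the charge; the classic chromogenic LG
a thiolate: pKₐ(RSH (a thiol)) ≈ 10.5
Reversing gives the worst-to-best order requested.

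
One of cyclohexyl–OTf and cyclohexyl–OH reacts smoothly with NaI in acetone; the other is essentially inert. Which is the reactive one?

From cyclohexyl–OH the departing group would be OH⁻ (pKₐ(H₂O) ≈ 15.7). Strong base; essentially never leaves without prior activation.
From cyclohexyl–OTf the leaving group is OTf⁻ (pKₐ(CF₃SO₃H (triflic acid)) ≈ -14). Charge spread over three oxygens and a CF₃ group; the premier leaving group in synthesis.
(In practice cyclohexyl–OTf is made from cyclohexyl–OH by treatment with Tf₂O / 2,6-lutidine, converting the hydroxyl into a triflate.)

cyclohexyl–OTf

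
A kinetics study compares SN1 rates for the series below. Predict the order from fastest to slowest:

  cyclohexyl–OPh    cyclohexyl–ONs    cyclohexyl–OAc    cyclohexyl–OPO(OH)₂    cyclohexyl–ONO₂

cyclohexyl–ONs > cyclohexyl–ONO₂ > cyclohexyl–OPO(OH)₂ > cyclohexyl–OAc > cyclohexyl–OPh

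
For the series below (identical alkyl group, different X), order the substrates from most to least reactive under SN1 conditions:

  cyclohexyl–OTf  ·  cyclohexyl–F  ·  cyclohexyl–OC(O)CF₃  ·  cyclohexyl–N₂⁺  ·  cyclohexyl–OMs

cyclohexyl–N₂⁺ > cyclohexyl–OTf > cyclohexyl–OMs > cyclohexyl–OC(O)CF₃ > cyclohexyl–F

Same R in every case — rank the leaving groups.
A good leaving group is a weak base: the lower the pKₐ of its conjugate acid, the more readily it departs.
cyclohexyl–N₂⁺ loses N₂: no meaningful conjugate acid; N₂ departs as an exceptionally stable neutral molecule
cyclohexyl–OTf loses OTf⁻: pKₐ(CF₃SO₃H (triflic acid)) ≈ -14
cyclohexyl–OMs loses OMs⁻: pKₐ(CH₃SO₃H (MsOH)) ≈ -1.9
cyclohexyl–OC(O)CF₃ loses CF₃COO⁻: pKₐ(CF₃COOH) ≈ 0.2
cyclohexyl–F loses F⁻: pKₐ(HF) ≈ 3.2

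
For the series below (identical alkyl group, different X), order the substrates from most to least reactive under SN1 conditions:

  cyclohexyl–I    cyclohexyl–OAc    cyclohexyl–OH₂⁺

cyclohexyl–I > cyclohexyl–OH₂⁺ > cyclohexyl–OAc

With the same alkyl group throughout, only the leaving group differentiates the rates.
Leaving-group ability tracks the stability of the departed species; conjugate-acid pKₐ is the usual yardstick (lower pKₐ → better LG).
cyclohexyl–I loses I⁻: pKₐ(HI) ≈ -10
cyclohexyl–OH₂⁺ loses H₂O: pKₐ(H₃O⁺) ≈ -1.7
cyclohexyl–OAc loses AcO⁻: pKₐ(CH₃COOH) ≈ 4.8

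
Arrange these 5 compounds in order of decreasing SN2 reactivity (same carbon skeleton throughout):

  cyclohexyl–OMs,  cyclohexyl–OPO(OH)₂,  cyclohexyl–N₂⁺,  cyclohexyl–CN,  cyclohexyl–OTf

Same R in every case — rank the leaving groups.
Leaving-group ability tracks the stability of the departed species; conjugate-acid pKₐ is the usual yardstick (lower pKₐ → better LG).
cyclohexyl–N₂⁺ loses N₂: no meaningful conjugate acid; N₂ departs as an exceptionally stable neutral molecule
cyclohexyl–OTf loses OTf⁻: pKₐ(CF₃SO₃H (triflic acid)) ≈ -14
cyclohexyl–OMs loses OMs⁻: pKₐ(CH₃SO₃H (MsOH)) ≈ -1.9
cyclohexyl–OPO(OH)₂ loses H₂PO₄⁻: pKₐ(H₃PO₄) ≈ 2.1
cyclohexyl–CN loses CN⁻: pKₐ(HCN) ≈ 9.2

cyclohexyl–N₂⁺ > cyclohexyl–OTf > cyclohexyl–OMs > cyclohexyl–OPO(OH)₂ > cyclohexyl–CN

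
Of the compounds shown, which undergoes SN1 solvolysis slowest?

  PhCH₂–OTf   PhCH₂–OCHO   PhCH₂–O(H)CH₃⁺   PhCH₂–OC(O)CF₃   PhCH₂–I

PhCH₂–OCHO

Same R in every case — rank the leaving groups.
A good leaving group is a weak base: the lower the pKₐ of its conjugate acid, the more readily it departs.
PhCH₂–OTf loses OTf⁻: pKₐ(CF₃SO₃H (triflic acid)) ≈ -14
PhCH₂–I loses I⁻: pKₐ(HI) ≈ -10
PhCH₂–O(H)CH₃⁺ loses R'OH: pKₐ(R'OH₂⁺) ≈ -2.4
PhCH₂–OC(O)CF₃ loses CF₃COO⁻: pKₐ(CF₃COOH) ≈ 0.2
PhCH₂–OCHO loses HCOO⁻: pKₐ(HCOOH) ≈ 3.8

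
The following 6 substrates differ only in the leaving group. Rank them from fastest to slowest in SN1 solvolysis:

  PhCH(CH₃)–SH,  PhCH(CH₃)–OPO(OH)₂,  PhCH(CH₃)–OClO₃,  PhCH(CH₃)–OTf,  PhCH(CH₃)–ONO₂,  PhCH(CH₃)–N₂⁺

PhCH(CH₃)–N₂⁺ > PhCH(CH₃)–OTf > PhCH(CH₃)–OClO₃ > PhCH(CH₃)–ONO₂ > PhCH(CH₃)–OPO(OH)₂ > PhCH(CH₃)–SH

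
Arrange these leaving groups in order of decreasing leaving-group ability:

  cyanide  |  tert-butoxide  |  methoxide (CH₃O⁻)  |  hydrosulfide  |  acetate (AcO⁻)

acetate (AcO⁻) > hydrosulfide > cyanide > methoxide (CH₃O⁻) > tert-butoxide

A good leaving group is a weak base: the lower the pKₐ of its conjugate acid, the more readily it departs.
acetate (AcO⁻): pKₐ(CH₃COOH) ≈ 4.8 — resonance-stabilised but still a weak base
hydrosulfide: pKₐ(H₂S) ≈ 7 — larger and more polarisable than the oxygen analogue
cyanide: pKₐ(HCN) ≈ 9.2 — sp carbon stabilises the charge somewhat, but still a poor LG
methoxide (CH₃O⁻): pKₐ(CH₃OH) ≈ 15.5 — strong base; alkoxides do not leave unassisted
tert-butoxide: pKₐ(t-BuOH) ≈ 18 — bulky, strongly basic alkoxide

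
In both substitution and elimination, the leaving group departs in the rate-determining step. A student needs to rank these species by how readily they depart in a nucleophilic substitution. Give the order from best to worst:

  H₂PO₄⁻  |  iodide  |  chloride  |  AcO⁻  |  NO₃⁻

The more stable X⁻ (or X) is on its own — i.e. the weaker a base it is — the better a leaving group it makes.
iodide: pKₐ(HI) ≈ -10 — large, highly polarisable; very weak base
chloride: pKₐ(HCl) ≈ -7 — moderately weak base
NO₃⁻: pKₐ(HNO₃) ≈ -1.3
H₂PO₄⁻: pKₐ(H₃PO₄) ≈ 2.1 — moderate base; biological leaving group after further activation
AcO⁻: pKₐ(CH₃COOH) ≈ 4.8

iodide > chloride > NO₃⁻ > H₂PO₄⁻ > AcO⁻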